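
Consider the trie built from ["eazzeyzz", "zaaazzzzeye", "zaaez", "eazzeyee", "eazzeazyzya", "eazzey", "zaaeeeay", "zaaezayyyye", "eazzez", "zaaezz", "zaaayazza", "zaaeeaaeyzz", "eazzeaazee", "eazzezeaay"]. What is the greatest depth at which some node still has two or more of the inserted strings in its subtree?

6

Look for the deepest trie node that still has at least two words in its subtree.
e.g. "eazzeaazee" and "eazzeazyzya" share the prefix "eazzea" of length 6; no pair shares a longer one.
Longest shared-prefix length: 6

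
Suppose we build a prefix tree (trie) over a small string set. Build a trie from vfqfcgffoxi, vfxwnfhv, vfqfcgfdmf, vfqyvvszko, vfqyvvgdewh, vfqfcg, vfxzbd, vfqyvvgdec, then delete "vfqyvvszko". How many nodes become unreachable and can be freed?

A node on "vfqyvvszko"'s path can go only if nothing else ends at it or branches off below it.
The suffix "szko" (4 nodes) is used only by "vfqyvvszko"; the node for "vfqyvv" still has the child "g", so pruning stops there.
Nodes removed: 4

4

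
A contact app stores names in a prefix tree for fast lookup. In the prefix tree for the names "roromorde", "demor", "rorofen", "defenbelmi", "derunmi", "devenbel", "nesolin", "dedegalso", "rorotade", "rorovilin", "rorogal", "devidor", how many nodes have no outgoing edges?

A leaf is a node with no children — equivalently, the end of a word that is not a proper prefix of any other stored word.
Those words: "dedegalso", "defenbelmi", "demor", "derunmi", "devenbel", "devidor", "nesolin", "rorofen", "rorogal", "roromorde", "rorotade", "rorovilin"
Leaf count: 12

12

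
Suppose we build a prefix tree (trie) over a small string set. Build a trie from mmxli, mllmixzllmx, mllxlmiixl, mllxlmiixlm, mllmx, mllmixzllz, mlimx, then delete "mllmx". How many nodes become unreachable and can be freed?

1

A node on "mllmx"'s path can go only if nothing else ends at it or branches off below it.
The suffix "x" (1 node) is used only by "mllmx"; the node for "mllm" still has the child "i", so pruning stops there.
Nodes removed: 1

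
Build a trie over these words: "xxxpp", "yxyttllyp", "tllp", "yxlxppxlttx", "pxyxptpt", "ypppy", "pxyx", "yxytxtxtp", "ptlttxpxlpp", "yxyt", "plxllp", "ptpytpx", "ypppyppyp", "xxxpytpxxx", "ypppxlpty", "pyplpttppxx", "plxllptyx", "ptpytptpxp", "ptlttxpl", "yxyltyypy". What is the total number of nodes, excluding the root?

103

Trace insertions, counting only characters that open a new branch:
  "xxxpp" → 5 new (x, x, x, p, p)
  "yxyttllyp" → 9 new (y, x, y, t, t, l, l, y, p)
  "tllp" → 4 new (t, l, l, p)
  "yxlxppxlttx" → prefix "yx" already present; 9 new (l, x, p, p, x, l, t, t, x)
  "pxyxptpt" → 8 new (p, x, y, x, p, t, p, t)
  "ypppy" → prefix "y" already present; 4 new (p, p, p, y)
  "pxyx" → prefix "pxyx" already present; 0 new (none)
  "yxytxtxtp" → prefix "yxyt" already present; 5 new (x, t, x, t, p)
  "ptlttxpxlpp" → prefix "p" already present; 10 new (t, l, t, t, x, p, x, l, p, p)
  "yxyt" → prefix "yxyt" already present; 0 new (none)
  "plxllp" → prefix "p" already present; 5 new (l, x, l, l, p)
  "ptpytpx" → prefix "pt" already present; 5 new (p, y, t, p, x)
  "ypppyppyp" → prefix "ypppy" already present; 4 new (p, p, y, p)
  "xxxpytpxxx" → prefix "xxxp" already present; 6 new (y, t, p, x, x, x)
  "ypppxlpty" → prefix "yppp" already present; 5 new (x, l, p, t, y)
  "pyplpttppxx" → prefix "p" already present; 10 new (y, p, l, p, t, t, p, p, x, x)
  "plxllptyx" → prefix "plxllp" already present; 3 new (t, y, x)
  "ptpytptpxp" → prefix "ptpytp" already present; 4 new (t, p, x, p)
  "ptlttxpl" → prefix "ptlttxp" already present; 1 new (l)
  "yxyltyypy" → prefix "yxy" already present; 6 new (l, t, y, y, p, y)
Total nodes = 5 + 9 + 4 + 9 + 8 + 4 + 0 + 5 + 10 + 0 + 5 + 5 + 4 + 6 + 5 + 10 + 3 + 4 + 1 + 6 = 103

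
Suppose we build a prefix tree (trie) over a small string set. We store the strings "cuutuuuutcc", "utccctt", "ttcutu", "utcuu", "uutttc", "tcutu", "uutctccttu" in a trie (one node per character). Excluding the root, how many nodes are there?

Insert word by word; a character creates a node only if that edge doesn't already exist:
  "cuutuuuutcc" → 11 new (c, u, u, t, u, u, u, u, t, c, c)
  "utccctt" → 7 new (u, t, c, c, c, t, t)
  "ttcutu" → 6 new (t, t, c, u, t, u)
  "utcuu" → prefix "utc" already present; 2 new (u, u)
  "uutttc" → prefix "u" already present; 5 new (u, t, t, t, c)
  "tcutu" → prefix "t" already present; 4 new (c, u, t, u)
  "uutctccttu" → prefix "uut" already present; 7 new (c, t, c, c, t, t, u)
Total nodes = 11 + 7 + 6 + 2 + 5 + 4 + 7 = 42

42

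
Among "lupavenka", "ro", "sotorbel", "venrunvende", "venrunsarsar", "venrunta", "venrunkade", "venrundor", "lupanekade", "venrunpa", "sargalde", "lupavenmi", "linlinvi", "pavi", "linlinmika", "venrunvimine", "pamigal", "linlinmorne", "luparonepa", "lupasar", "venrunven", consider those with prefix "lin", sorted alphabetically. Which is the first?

linlinmika

DFS of the "lin" subtree visits, in order: "linlinmika", "linlinmorne", "linlinvi"
The 1st is linlinmika.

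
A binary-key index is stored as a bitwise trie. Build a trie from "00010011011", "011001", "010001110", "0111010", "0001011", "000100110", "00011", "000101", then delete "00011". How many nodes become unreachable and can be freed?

1

After clearing the end-marker at "00011", prune upward until reaching a node still needed by another word.
The suffix "1" (1 node) is used only by "00011"; the node for "0001" still has the child "0", so pruning stops there.
Nodes removed: 1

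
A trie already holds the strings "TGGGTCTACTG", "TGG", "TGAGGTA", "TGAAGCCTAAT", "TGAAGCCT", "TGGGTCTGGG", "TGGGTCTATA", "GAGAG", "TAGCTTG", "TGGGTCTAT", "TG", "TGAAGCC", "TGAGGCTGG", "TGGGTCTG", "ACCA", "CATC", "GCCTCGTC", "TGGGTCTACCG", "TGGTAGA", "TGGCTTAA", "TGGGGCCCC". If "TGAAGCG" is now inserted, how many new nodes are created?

1

The longest prefix of "TGAAGCG" already in the trie is "TGAAGC" (length 6).
Each of the 1 remaining characters creates one node.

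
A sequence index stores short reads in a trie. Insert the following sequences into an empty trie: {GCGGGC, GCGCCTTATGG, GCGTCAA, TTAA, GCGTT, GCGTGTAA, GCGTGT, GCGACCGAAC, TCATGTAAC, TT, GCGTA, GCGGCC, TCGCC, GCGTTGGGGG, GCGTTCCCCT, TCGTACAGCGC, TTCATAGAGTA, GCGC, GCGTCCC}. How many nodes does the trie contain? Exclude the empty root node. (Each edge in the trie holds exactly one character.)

Insert word by word; a character creates a node only if that edge doesn't already exist:
  "GCGGGC" → 6 new (G, C, G, G, G, C)
  "GCGCCTTATGG" → prefix "GCG" already present; 8 new (C, C, T, T, A, T, G, G)
  "GCGTCAA" → prefix "GCG" already present; 4 new (T, C, A, A)
  "TTAA" → 4 new (T, T, A, A)
  "GCGTT" → prefix "GCGT" already present; 1 new (T)
  "GCGTGTAA" → prefix "GCGT" already present; 4 new (G, T, A, A)
  "GCGTGT" → prefix "GCGTGT" already present; 0 new (none)
  "GCGACCGAAC" → prefix "GCG" already present; 7 new (A, C, C, G, A, A, C)
  "TCATGTAAC" → prefix "T" already present; 8 new (C, A, T, G, T, A, A, C)
  "TT" → prefix "TT" already present; 0 new (none)
  "GCGTA" → prefix "GCGT" already present; 1 new (A)
  "GCGGCC" → prefix "GCGG" already present; 2 new (C, C)
  "TCGCC" → prefix "TC" already present; 3 new (G, C, C)
  "GCGTTGGGGG" → prefix "GCGTT" already present; 5 new (G, G, G, G, G)
  "GCGTTCCCCT" → prefix "GCGTT" already present; 5 new (C, C, C, C, T)
  "TCGTACAGCGC" → prefix "TCG" already present; 8 new (T, A, C, A, G, C, G, C)
  "TTCATAGAGTA" → prefix "TT" already present; 9 new (C, A, T, A, G, A, G, T, A)
  "GCGC" → prefix "GCGC" already present; 0 new (none)
  "GCGTCCC" → prefix "GCGTC" already present; 2 new (C, C)
Total nodes = 6 + 8 + 4 + 4 + 1 + 4 + 0 + 7 + 8 + 0 + 1 + 2 + 3 + 5 + 5 + 8 + 9 + 0 + 2 = 77

77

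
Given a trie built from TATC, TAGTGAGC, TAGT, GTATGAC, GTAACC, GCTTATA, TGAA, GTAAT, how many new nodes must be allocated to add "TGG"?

1

The longest prefix of "TGG" already in the trie is "TG" (length 2).
New nodes needed: |"TGG"| − 2 = 3 − 2 = 1.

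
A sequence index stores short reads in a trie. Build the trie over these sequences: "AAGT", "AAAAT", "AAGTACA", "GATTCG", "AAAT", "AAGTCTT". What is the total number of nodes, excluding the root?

20

Trie structure (* marks end of a word):
(root)
├─ A
│  └─ A
│     ├─ A
│     │  ├─ A
│     │  │  └─ T *
│     │  └─ T *
│     └─ G
│        └─ T *
│           ├─ A
│           │  └─ C
│           │     └─ A *
│           └─ C
│              └─ T
│                 └─ T *
└─ G
   └─ A
      └─ T
         └─ T
            └─ C
               └─ G *
Counting every labelled node above: 20.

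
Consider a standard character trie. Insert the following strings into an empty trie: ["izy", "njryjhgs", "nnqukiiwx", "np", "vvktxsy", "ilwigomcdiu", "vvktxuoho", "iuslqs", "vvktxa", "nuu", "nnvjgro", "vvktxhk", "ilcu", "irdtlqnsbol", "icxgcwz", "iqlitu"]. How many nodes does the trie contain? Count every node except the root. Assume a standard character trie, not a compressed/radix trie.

Trace insertions, counting only characters that open a new branch:
  "izy" → 3 new (i, z, y)
  "njryjhgs" → 8 new (n, j, r, y, j, h, g, s)
  "nnqukiiwx" → prefix "n" already present; 8 new (n, q, u, k, i, i, w, x)
  "np" → prefix "n" already present; 1 new (p)
  "vvktxsy" → 7 new (v, v, k, t, x, s, y)
  "ilwigomcdiu" → prefix "i" already present; 10 new (l, w, i, g, o, m, c, d, i, u)
  "vvktxuoho" → prefix "vvktx" already present; 4 new (u, o, h, o)
  "iuslqs" → prefix "i" already present; 5 new (u, s, l, q, s)
  "vvktxa" → prefix "vvktx" already present; 1 new (a)
  "nuu" → prefix "n" already present; 2 new (u, u)
  "nnvjgro" → prefix "nn" already present; 5 new (v, j, g, r, o)
  "vvktxhk" → prefix "vvktx" already present; 2 new (h, k)
  "ilcu" → prefix "il" already present; 2 new (c, u)
  "irdtlqnsbol" → prefix "i" already present; 10 new (r, d, t, l, q, n, s, b, o, l)
  "icxgcwz" → prefix "i" already present; 6 new (c, x, g, c, w, z)
  "iqlitu" → prefix "i" already present; 5 new (q, l, i, t, u)
Total nodes = 3 + 8 + 8 + 1 + 7 + 10 + 4 + 5 + 1 + 2 + 5 + 2 + 2 + 10 + 6 + 5 = 79

79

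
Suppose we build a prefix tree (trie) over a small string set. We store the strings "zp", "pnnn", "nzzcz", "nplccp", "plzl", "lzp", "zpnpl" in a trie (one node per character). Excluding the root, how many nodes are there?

25

Trie structure (* marks end of a word):
(root)
├─ l
│  └─ z
│     └─ p *
├─ n
│  ├─ p
│  │  └─ l
│  │     └─ c
│  │        └─ c
│  │           └─ p *
│  └─ z
│     └─ z
│        └─ c
│           └─ z *
├─ p
│  ├─ l
│  │  └─ z
│  │     └─ l *
│  └─ n
│     └─ n
│        └─ n *
└─ z
   └─ p *
      └─ n
         └─ p
            └─ l *
Counting every labelled node above: 25.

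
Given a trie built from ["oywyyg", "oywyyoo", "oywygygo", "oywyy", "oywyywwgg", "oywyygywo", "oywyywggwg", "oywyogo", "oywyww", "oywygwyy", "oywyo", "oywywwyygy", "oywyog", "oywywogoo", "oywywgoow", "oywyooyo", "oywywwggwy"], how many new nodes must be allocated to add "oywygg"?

1

The longest prefix of "oywygg" already in the trie is "oywyg" (length 5).
So 6 − 5 = 1 new nodes.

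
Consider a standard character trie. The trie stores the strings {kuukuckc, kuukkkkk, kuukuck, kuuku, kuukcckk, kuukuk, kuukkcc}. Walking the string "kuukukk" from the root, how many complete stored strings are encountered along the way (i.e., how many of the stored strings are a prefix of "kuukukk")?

Walk "kuukukk" from the root; an end-of-word marker is hit whenever a stored word is a prefix of "kuukukk".
Prefixes of the query that are stored words: "kuuku", "kuukuk"
Count: 2

2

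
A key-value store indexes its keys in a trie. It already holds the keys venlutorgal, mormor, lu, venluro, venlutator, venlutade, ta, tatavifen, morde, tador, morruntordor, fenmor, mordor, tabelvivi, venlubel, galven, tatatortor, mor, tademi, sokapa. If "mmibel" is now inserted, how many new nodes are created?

"m" is already a path in the trie; the remaining "mibel" must be added.
So 6 − 1 = 5 new nodes.

5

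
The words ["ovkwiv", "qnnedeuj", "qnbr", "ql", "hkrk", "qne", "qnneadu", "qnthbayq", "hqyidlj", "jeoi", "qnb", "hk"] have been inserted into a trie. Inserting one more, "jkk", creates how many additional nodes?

Walking "jkk" from the root, the first 1 characters ("j") follow existing edges; "k" is the first miss.
New nodes needed: |"jkk"| − 1 = 3 − 1 = 2.

2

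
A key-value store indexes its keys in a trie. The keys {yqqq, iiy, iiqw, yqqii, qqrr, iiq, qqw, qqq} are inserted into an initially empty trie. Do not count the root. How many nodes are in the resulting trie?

Count nodes per top-level branch (shared prefixes stored once):
  'i'-branch (iiq, iiqw, iiy): 5 nodes
  'q'-branch (qqq, qqrr, qqw): 6 nodes
  'y'-branch (yqqii, yqqq): 6 nodes
Sum: 17

17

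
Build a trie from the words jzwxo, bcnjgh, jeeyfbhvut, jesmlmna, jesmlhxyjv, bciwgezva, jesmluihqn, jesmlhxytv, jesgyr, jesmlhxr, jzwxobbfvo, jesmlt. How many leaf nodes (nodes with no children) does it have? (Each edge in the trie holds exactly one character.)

11

A leaf is a node with no children — equivalently, the end of a word that is not a proper prefix of any other stored word.
Those words: "bciwgezva", "bcnjgh", "jeeyfbhvut", "jesgyr", "jesmlhxr", "jesmlhxyjv", "jesmlhxytv", "jesmlmna", "jesmlt", "jesmluihqn", "jzwxobbfvo"
Leaf count: 11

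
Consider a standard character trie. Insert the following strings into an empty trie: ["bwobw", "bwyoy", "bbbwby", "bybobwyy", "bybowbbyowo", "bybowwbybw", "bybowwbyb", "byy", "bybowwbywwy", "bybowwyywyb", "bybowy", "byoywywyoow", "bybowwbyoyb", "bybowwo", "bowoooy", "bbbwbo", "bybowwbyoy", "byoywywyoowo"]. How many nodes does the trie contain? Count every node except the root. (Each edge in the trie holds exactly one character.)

Count nodes per top-level branch (shared prefixes stored once):
  'b'-branch (bbbwbo, bbbwby, bowoooy, bwobw, bwyoy, bybobwyy, bybowbbyowo, bybowwbyb, bybowwbybw, bybowwbyoy, bybowwbyoyb, bybowwbywwy, bybowwo, bybowwyywyb, bybowy, byoywywyoow, byoywywyoowo, byy): 63 nodes
Sum: 63

63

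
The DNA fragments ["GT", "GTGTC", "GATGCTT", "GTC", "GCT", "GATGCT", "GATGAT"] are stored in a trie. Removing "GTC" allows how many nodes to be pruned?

A node on "GTC"'s path can go only if nothing else ends at it or branches off below it.
The suffix "C" (1 node) is used only by "GTC"; the node for "GT" still has the child "G", so pruning stops there.
Nodes removed: 1

1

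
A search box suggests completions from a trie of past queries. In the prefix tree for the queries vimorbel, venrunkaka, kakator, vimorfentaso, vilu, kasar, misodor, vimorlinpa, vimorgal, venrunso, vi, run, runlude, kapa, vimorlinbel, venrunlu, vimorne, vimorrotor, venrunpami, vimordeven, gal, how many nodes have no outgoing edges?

19

A leaf is a node with no children — equivalently, the end of a word that is not a proper prefix of any other stored word.
Those words: "gal", "kakator", "kapa", "kasar", "misodor", "runlude", "venrunkaka", "venrunlu", "venrunpami", "venrunso", "vilu", "vimorbel", "vimordeven", "vimorfentaso", "vimorgal", "vimorlinbel", "vimorlinpa", "vimorne", "vimorrotor"
Leaf count: 19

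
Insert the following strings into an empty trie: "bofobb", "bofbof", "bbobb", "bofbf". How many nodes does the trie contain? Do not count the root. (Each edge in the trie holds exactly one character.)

Insert word by word; a character creates a node only if that edge doesn't already exist:
  "bofobb" → 6 new (b, o, f, o, b, b)
  "bofbof" → prefix "bof" already present; 3 new (b, o, f)
  "bbobb" → prefix "b" already present; 4 new (b, o, b, b)
  "bofbf" → prefix "bofb" already present; 1 new (f)
Total nodes = 6 + 3 + 4 + 1 = 14

14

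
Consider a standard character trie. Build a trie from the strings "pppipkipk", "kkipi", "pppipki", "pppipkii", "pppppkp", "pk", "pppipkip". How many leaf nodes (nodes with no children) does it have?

Leaves are exactly the stored words that no other stored word extends.
Those words: "kkipi", "pk", "pppipkii", "pppipkipk", "pppppkp"
Leaf count: 5

5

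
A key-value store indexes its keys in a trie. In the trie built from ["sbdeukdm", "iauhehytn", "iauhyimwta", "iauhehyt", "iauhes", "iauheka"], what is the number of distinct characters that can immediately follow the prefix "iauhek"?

Walk "iauhek" from the root, arriving at one node.
Characters that immediately follow "iauhek" among the stored strings: {a}.
That node has 1 child edge.

1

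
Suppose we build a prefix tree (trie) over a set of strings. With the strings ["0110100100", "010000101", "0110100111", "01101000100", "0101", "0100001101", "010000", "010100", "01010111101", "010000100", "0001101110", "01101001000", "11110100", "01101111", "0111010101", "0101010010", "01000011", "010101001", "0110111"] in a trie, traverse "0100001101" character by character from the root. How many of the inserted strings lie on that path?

Traverse "0100001101" character by character; count nodes along the way that are marked as word ends.
Prefixes of the query that are stored words: "010000", "01000011", "0100001101"
Count: 3

3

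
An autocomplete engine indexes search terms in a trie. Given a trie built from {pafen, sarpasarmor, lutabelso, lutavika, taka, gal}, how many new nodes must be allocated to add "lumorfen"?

Walking "lumorfen" from the root, the first 2 characters ("lu") follow existing edges; "m" is the first miss.
Each of the 6 remaining characters creates one node.

6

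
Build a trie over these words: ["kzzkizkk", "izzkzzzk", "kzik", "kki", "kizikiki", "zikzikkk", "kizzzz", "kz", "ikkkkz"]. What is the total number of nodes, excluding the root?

43

For each word, the new-node count is its length minus the longest prefix already in the trie:
  "kzzkizkk" → 8 new (k, z, z, k, i, z, k, k)
  "izzkzzzk" → 8 new (i, z, z, k, z, z, z, k)
  "kzik" → prefix "kz" already present; 2 new (i, k)
  "kki" → prefix "k" already present; 2 new (k, i)
  "kizikiki" → prefix "k" already present; 7 new (i, z, i, k, i, k, i)
  "zikzikkk" → 8 new (z, i, k, z, i, k, k, k)
  "kizzzz" → prefix "kiz" already present; 3 new (z, z, z)
  "kz" → prefix "kz" already present; 0 new (none)
  "ikkkkz" → prefix "i" already present; 5 new (k, k, k, k, z)
Total nodes = 8 + 8 + 2 + 2 + 7 + 8 + 3 + 0 + 5 = 43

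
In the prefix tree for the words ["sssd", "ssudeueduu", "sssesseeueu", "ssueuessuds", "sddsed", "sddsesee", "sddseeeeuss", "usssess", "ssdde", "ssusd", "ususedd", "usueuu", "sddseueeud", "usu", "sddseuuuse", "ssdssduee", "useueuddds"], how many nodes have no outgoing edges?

16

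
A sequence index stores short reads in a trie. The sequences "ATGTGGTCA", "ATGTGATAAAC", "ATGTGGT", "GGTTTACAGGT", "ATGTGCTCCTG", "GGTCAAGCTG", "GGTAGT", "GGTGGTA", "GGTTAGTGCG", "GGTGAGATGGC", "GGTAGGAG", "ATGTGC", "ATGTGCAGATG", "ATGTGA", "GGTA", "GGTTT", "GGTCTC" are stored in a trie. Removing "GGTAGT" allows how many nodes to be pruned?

Walk "GGTAGT" from the leaf back toward the root, removing each node that no remaining word uses.
The suffix "T" (1 node) is used only by "GGTAGT"; the node for "GGTAG" still has the child "G", so pruning stops there.
Nodes removed: 1

1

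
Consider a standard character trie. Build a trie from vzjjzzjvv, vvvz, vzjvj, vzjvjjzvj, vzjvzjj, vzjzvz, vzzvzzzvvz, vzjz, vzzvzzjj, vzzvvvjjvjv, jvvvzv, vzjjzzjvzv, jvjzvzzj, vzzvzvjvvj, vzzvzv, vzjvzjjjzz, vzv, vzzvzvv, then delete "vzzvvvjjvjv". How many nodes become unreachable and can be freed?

Walk "vzzvvvjjvjv" from the leaf back toward the root, removing each node that no remaining word uses.
The suffix "vvjjvjv" (7 nodes) is used only by "vzzvvvjjvjv"; the node for "vzzv" still has the child "z", so pruning stops there.
Nodes removed: 7

7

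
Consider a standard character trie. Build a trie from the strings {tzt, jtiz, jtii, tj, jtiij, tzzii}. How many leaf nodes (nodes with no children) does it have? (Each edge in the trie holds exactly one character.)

A leaf is a node with no children — equivalently, the end of a word that is not a proper prefix of any other stored word.
Those words: "jtiij", "jtiz", "tj", "tzt", "tzzii"
Leaf count: 5

5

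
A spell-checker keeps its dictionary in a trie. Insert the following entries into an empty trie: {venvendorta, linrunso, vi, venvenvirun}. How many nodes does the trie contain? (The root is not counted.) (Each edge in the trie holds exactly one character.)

25

Count nodes per top-level branch (shared prefixes stored once):
  'l'-branch (linrunso): 8 nodes
  'v'-branch (venvendorta, venvenvirun, vi): 17 nodes
Sum: 25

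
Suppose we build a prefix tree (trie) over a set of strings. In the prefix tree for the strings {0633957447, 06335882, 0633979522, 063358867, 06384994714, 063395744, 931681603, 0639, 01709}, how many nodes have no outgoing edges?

8

A leaf is a node with no children — equivalently, the end of a word that is not a proper prefix of any other stored word.
Those words: "01709", "06335882", "063358867", "0633957447", "0633979522", "06384994714", "0639", "931681603"
Leaf count: 8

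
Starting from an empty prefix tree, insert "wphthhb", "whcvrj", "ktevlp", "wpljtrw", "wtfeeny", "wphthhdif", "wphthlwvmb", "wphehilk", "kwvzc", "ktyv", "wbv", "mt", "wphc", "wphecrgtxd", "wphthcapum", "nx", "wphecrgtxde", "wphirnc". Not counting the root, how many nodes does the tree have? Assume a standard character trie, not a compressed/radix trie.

71

Trace insertions, counting only characters that open a new branch:
  "wphthhb" → 7 new (w, p, h, t, h, h, b)
  "whcvrj" → prefix "w" already present; 5 new (h, c, v, r, j)
  "ktevlp" → 6 new (k, t, e, v, l, p)
  "wpljtrw" → prefix "wp" already present; 5 new (l, j, t, r, w)
  "wtfeeny" → prefix "w" already present; 6 new (t, f, e, e, n, y)
  "wphthhdif" → prefix "wphthh" already present; 3 new (d, i, f)
  "wphthlwvmb" → prefix "wphth" already present; 5 new (l, w, v, m, b)
  "wphehilk" → prefix "wph" already present; 5 new (e, h, i, l, k)
  "kwvzc" → prefix "k" already present; 4 new (w, v, z, c)
  "ktyv" → prefix "kt" already present; 2 new (y, v)
  "wbv" → prefix "w" already present; 2 new (b, v)
  "mt" → 2 new (m, t)
  "wphc" → prefix "wph" already present; 1 new (c)
  "wphecrgtxd" → prefix "wphe" already present; 6 new (c, r, g, t, x, d)
  "wphthcapum" → prefix "wphth" already present; 5 new (c, a, p, u, m)
  "nx" → 2 new (n, x)
  "wphecrgtxde" → prefix "wphecrgtxd" already present; 1 new (e)
  "wphirnc" → prefix "wph" already present; 4 new (i, r, n, c)
Total nodes = 7 + 5 + 6 + 5 + 6 + 3 + 5 + 5 + 4 + 2 + 2 + 2 + 1 + 6 + 5 + 2 + 1 + 4 = 71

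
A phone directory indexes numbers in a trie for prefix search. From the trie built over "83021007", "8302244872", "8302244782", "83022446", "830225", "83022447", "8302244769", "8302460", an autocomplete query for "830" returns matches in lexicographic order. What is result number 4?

Words with prefix "830", in lexicographic order: "83021007", "83022446", "83022447", "8302244769", "8302244782", "8302244872", "830225", "8302460"
The 4th is 8302244769.

8302244769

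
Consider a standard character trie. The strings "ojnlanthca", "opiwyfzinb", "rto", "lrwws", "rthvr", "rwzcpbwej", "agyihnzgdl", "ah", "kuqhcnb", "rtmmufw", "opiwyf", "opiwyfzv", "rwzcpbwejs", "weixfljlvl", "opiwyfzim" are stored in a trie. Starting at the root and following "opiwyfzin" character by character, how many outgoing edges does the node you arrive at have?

1

Walk "opiwyfzin" from the root, arriving at one node.
Distinct next characters after "opiwyfzin": b.
That node has 1 child edge.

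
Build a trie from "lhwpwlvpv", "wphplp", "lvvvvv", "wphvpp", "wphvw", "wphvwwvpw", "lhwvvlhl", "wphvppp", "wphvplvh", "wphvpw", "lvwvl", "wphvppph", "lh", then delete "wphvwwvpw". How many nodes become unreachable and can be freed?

After clearing the end-marker at "wphvwwvpw", prune upward until reaching a node still needed by another word.
The suffix "wvpw" (4 nodes) is used only by "wphvwwvpw"; "wphvw" is itself a stored word, so pruning stops there.
Nodes removed: 4

4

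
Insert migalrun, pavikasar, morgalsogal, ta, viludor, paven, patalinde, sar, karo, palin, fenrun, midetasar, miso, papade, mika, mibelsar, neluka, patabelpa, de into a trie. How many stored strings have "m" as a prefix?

Filter for entries beginning with "m":
Words under "m": mibelsar, midetasar, migalrun, mika, miso, morgalsogal
Count: 6

6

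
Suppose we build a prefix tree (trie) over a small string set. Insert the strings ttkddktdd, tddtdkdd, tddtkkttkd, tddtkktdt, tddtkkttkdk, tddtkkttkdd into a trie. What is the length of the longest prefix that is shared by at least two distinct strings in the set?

10

Equivalently: take the maximum, over all pairs, of their longest common prefix length.
e.g. "tddtkkttkd" and "tddtkkttkdd" share the prefix "tddtkkttkd" of length 10; no pair shares a longer one.
Longest shared-prefix length: 10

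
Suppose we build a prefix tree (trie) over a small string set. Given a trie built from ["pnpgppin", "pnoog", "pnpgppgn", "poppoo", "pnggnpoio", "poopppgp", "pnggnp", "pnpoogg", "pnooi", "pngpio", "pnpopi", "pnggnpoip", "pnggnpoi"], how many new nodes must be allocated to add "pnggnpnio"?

3

"pnggnp" is already a path in the trie; the remaining "nio" must be added.
So 9 − 6 = 3 new nodes.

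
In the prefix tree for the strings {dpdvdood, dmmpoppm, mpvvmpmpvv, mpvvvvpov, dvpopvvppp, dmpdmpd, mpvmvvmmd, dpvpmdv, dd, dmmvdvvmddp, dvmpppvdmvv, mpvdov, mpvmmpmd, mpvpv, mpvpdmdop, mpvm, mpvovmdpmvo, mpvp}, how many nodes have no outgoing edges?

Leaves are exactly the stored words that no other stored word extends.
Those words: "dd", "dmmpoppm", "dmmvdvvmddp", "dmpdmpd", "dpdvdood", "dpvpmdv", "dvmpppvdmvv", "dvpopvvppp", "mpvdov", "mpvmmpmd", "mpvmvvmmd", "mpvovmdpmvo", "mpvpdmdop", "mpvpv", "mpvvmpmpvv", "mpvvvvpov"
Leaf count: 16

16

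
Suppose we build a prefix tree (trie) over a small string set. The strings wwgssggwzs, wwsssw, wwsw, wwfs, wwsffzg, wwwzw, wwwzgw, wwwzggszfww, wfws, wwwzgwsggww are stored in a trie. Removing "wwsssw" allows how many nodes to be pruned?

Walk "wwsssw" from the leaf back toward the root, removing each node that no remaining word uses.
The suffix "ssw" (3 nodes) is used only by "wwsssw"; the node for "wws" still has the child "w", so pruning stops there.
Nodes removed: 3

3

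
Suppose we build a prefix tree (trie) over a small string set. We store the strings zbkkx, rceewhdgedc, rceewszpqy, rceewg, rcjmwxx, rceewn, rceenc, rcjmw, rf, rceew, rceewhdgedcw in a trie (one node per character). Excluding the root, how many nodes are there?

For each word, the new-node count is its length minus the longest prefix already in the trie:
  "zbkkx" → 5 new (z, b, k, k, x)
  "rceewhdgedc" → 11 new (r, c, e, e, w, h, d, g, e, d, c)
  "rceewszpqy" → prefix "rceew" already present; 5 new (s, z, p, q, y)
  "rceewg" → prefix "rceew" already present; 1 new (g)
  "rcjmwxx" → prefix "rc" already present; 5 new (j, m, w, x, x)
  "rceewn" → prefix "rceew" already present; 1 new (n)
  "rceenc" → prefix "rcee" already present; 2 new (n, c)
  "rcjmw" → prefix "rcjmw" already present; 0 new (none)
  "rf" → prefix "r" already present; 1 new (f)
  "rceew" → prefix "rceew" already present; 0 new (none)
  "rceewhdgedcw" → prefix "rceewhdgedc" already present; 1 new (w)
Total nodes = 5 + 11 + 5 + 1 + 5 + 1 + 2 + 0 + 1 + 0 + 1 = 32

32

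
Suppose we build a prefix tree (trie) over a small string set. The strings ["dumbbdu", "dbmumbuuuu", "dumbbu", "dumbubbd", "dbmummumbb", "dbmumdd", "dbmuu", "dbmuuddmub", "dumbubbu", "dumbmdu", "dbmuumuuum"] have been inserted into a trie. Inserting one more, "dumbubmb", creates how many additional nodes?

2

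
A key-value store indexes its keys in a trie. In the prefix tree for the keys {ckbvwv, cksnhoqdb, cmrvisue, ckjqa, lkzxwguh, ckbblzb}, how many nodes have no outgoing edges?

6

Leaves are exactly the stored words that no other stored word extends.
Those words: "ckbblzb", "ckbvwv", "ckjqa", "cksnhoqdb", "cmrvisue", "lkzxwguh"
Leaf count: 6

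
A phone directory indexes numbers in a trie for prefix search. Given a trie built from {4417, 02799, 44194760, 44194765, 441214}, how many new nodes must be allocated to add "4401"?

Walking "4401" from the root, the first 2 characters ("44") follow existing edges; "0" is the first miss.
Each of the 2 remaining characters creates one node.

2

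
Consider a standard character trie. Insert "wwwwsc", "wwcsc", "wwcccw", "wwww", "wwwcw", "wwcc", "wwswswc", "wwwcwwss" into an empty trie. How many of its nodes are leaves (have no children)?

A leaf is a node with no children — equivalently, the end of a word that is not a proper prefix of any other stored word.
Those words: "wwcccw", "wwcsc", "wwswswc", "wwwcwwss", "wwwwsc"
Leaf count: 5

5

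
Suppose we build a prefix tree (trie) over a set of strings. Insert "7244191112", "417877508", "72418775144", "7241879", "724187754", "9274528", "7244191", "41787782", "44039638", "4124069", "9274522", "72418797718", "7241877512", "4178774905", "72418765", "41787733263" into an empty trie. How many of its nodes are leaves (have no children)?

14

A leaf is a node with no children — equivalently, the end of a word that is not a proper prefix of any other stored word.
Those words: "4124069", "41787733263", "4178774905", "417877508", "41787782", "44039638", "72418765", "7241877512", "72418775144", "724187754", "72418797718", "7244191112", "9274522", "9274528"
Leaf count: 14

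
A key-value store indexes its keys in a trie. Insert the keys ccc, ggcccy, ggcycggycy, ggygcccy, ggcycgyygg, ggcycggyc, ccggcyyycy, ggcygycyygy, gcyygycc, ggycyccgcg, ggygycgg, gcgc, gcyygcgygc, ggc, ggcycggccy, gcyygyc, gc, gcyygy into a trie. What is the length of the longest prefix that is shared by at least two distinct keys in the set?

Equivalently: take the maximum, over all pairs, of their longest common prefix length.
e.g. "ggcycggyc" and "ggcycggycy" share the prefix "ggcycggyc" of length 9; no pair shares a longer one.
Longest shared-prefix length: 9

9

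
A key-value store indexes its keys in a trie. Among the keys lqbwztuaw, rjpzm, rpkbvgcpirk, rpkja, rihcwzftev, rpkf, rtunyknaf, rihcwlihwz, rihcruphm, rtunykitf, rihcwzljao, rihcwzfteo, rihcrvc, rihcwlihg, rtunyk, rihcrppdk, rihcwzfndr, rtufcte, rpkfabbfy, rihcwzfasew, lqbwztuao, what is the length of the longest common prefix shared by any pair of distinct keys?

Look for the deepest trie node that still has at least two words in its subtree.
"rihcwzfteo" and "rihcwzftev" agree on "rihcwzfte" (9 characters) before diverging; nothing deeper is shared.
Longest shared-prefix length: 9

9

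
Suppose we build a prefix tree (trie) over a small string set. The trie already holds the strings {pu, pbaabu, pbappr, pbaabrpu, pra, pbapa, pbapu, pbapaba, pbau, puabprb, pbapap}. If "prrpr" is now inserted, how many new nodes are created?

3

"pr" is already a path in the trie; the remaining "rpr" must be added.
So 5 − 2 = 3 new nodes.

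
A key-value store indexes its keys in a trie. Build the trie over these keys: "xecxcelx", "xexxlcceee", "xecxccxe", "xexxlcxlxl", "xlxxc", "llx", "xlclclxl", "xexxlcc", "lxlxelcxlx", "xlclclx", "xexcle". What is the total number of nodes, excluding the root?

48

Count nodes per top-level branch (shared prefixes stored once):
  'l'-branch (llx, lxlxelcxlx): 12 nodes
  'x'-branch (xecxccxe, xecxcelx, xexcle, xexxlcc, xexxlcceee, xexxlcxlxl, xlclclx, xlclclxl, xlxxc): 36 nodes
Sum: 48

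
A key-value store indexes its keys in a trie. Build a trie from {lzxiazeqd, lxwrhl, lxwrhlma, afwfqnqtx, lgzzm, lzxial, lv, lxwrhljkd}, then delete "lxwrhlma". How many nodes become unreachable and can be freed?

Walk "lxwrhlma" from the leaf back toward the root, removing each node that no remaining word uses.
The suffix "ma" (2 nodes) is used only by "lxwrhlma"; the node for "lxwrhl" still has the child "j", so pruning stops there.
Nodes removed: 2

2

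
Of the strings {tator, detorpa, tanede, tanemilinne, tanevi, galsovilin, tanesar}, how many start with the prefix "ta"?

5

Filter for entries beginning with "ta":
Matches: "tanede", "tanemilinne", "tanesar", "tanevi", "tator"
Count: 5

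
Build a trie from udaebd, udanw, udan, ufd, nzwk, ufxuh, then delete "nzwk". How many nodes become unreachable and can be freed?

4

After clearing the end-marker at "nzwk", prune upward until reaching a node still needed by another word.
No other word shares any prefix with "nzwk", so all 4 of its nodes go.
Nodes removed: 4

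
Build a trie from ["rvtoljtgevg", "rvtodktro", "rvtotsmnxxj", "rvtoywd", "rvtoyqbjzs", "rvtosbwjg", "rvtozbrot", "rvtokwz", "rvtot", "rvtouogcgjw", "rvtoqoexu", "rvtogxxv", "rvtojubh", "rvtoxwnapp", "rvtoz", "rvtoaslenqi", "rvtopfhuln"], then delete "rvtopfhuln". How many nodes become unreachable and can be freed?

6

A node on "rvtopfhuln"'s path can go only if nothing else ends at it or branches off below it.
The suffix "pfhuln" (6 nodes) is used only by "rvtopfhuln"; the node for "rvto" still has the child "l", so pruning stops there.
Nodes removed: 6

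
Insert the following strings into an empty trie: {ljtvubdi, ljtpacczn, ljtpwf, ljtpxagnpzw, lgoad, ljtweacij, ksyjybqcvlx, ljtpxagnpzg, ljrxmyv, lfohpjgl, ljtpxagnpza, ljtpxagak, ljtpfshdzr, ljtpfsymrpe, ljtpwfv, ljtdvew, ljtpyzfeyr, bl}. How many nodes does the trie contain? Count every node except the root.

Insert word by word; a character creates a node only if that edge doesn't already exist:
  "ljtvubdi" → 8 new (l, j, t, v, u, b, d, i)
  "ljtpacczn" → prefix "ljt" already present; 6 new (p, a, c, c, z, n)
  "ljtpwf" → prefix "ljtp" already present; 2 new (w, f)
  "ljtpxagnpzw" → prefix "ljtp" already present; 7 new (x, a, g, n, p, z, w)
  "lgoad" → prefix "l" already present; 4 new (g, o, a, d)
  "ljtweacij" → prefix "ljt" already present; 6 new (w, e, a, c, i, j)
  "ksyjybqcvlx" → 11 new (k, s, y, j, y, b, q, c, v, l, x)
  "ljtpxagnpzg" → prefix "ljtpxagnpz" already present; 1 new (g)
  "ljrxmyv" → prefix "lj" already present; 5 new (r, x, m, y, v)
  "lfohpjgl" → prefix "l" already present; 7 new (f, o, h, p, j, g, l)
  "ljtpxagnpza" → prefix "ljtpxagnpz" already present; 1 new (a)
  "ljtpxagak" → prefix "ljtpxag" already present; 2 new (a, k)
  "ljtpfshdzr" → prefix "ljtp" already present; 6 new (f, s, h, d, z, r)
  "ljtpfsymrpe" → prefix "ljtpfs" already present; 5 new (y, m, r, p, e)
  "ljtpwfv" → prefix "ljtpwf" already present; 1 new (v)
  "ljtdvew" → prefix "ljt" already present; 4 new (d, v, e, w)
  "ljtpyzfeyr" → prefix "ljtp" already present; 6 new (y, z, f, e, y, r)
  "bl" → 2 new (b, l)
Total nodes = 8 + 6 + 2 + 7 + 4 + 6 + 11 + 1 + 5 + 7 + 1 + 2 + 6 + 5 + 1 + 4 + 6 + 2 = 84

84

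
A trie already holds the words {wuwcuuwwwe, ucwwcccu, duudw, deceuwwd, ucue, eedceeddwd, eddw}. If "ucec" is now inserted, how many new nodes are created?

2

"uc" is already a path in the trie; the remaining "ec" must be added.
Each of the 2 remaining characters creates one node.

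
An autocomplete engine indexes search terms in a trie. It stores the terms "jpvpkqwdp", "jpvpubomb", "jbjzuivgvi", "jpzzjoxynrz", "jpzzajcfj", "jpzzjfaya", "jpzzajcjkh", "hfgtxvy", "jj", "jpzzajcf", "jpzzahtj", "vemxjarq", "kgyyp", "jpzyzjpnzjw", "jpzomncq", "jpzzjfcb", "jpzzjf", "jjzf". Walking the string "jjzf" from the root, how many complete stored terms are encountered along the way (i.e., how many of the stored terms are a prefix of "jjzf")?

Traverse "jjzf" character by character; count nodes along the way that are marked as word ends.
Prefixes of the query that are stored words: "jj", "jjzf"
Count: 2

2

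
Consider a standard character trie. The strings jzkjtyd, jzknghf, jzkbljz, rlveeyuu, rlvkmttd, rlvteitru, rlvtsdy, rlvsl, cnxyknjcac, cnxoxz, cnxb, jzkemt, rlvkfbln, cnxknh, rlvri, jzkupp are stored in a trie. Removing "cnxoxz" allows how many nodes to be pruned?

3

A node on "cnxoxz"'s path can go only if nothing else ends at it or branches off below it.
The suffix "oxz" (3 nodes) is used only by "cnxoxz"; the node for "cnx" still has the child "y", so pruning stops there.
Nodes removed: 3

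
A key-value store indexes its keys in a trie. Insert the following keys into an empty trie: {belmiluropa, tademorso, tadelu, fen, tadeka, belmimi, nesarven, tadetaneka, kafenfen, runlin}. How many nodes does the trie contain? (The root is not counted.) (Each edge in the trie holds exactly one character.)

Trace insertions, counting only characters that open a new branch:
  "belmiluropa" → 11 new (b, e, l, m, i, l, u, r, o, p, a)
  "tademorso" → 9 new (t, a, d, e, m, o, r, s, o)
  "tadelu" → prefix "tade" already present; 2 new (l, u)
  "fen" → 3 new (f, e, n)
  "tadeka" → prefix "tade" already present; 2 new (k, a)
  "belmimi" → prefix "belmi" already present; 2 new (m, i)
  "nesarven" → 8 new (n, e, s, a, r, v, e, n)
  "tadetaneka" → prefix "tade" already present; 6 new (t, a, n, e, k, a)
  "kafenfen" → 8 new (k, a, f, e, n, f, e, n)
  "runlin" → 6 new (r, u, n, l, i, n)
Total nodes = 11 + 9 + 2 + 3 + 2 + 2 + 8 + 6 + 8 + 6 = 57

57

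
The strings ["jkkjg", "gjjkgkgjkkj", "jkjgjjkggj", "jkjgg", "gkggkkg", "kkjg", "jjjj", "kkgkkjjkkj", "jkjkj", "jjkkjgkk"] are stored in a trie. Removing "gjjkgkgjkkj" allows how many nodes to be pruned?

10

After clearing the end-marker at "gjjkgkgjkkj", prune upward until reaching a node still needed by another word.
The suffix "jjkgkgjkkj" (10 nodes) is used only by "gjjkgkgjkkj"; the node for "g" still has the child "k", so pruning stops there.
Nodes removed: 10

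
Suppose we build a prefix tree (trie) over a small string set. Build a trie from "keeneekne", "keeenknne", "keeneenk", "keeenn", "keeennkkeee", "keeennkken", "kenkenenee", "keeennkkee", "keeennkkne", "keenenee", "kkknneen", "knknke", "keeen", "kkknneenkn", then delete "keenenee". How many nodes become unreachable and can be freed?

3

A node on "keenenee"'s path can go only if nothing else ends at it or branches off below it.
The suffix "nee" (3 nodes) is used only by "keenenee"; the node for "keene" still has the child "e", so pruning stops there.
Nodes removed: 3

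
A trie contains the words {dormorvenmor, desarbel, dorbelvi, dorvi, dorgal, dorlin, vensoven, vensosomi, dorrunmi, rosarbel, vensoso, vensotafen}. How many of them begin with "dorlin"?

Traverse to the node for "dorlin", then collect every word in that subtree.
Matches: "dorlin"
Count: 1

1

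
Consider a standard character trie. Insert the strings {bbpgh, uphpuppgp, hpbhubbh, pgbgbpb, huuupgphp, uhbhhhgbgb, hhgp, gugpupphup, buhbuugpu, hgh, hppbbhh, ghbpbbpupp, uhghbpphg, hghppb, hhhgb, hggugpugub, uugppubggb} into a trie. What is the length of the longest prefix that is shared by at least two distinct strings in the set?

3

Equivalently: take the maximum, over all pairs, of their longest common prefix length.
"hgh" and "hghppb" agree on "hgh" (3 characters) before diverging; nothing deeper is shared.
Longest shared-prefix length: 3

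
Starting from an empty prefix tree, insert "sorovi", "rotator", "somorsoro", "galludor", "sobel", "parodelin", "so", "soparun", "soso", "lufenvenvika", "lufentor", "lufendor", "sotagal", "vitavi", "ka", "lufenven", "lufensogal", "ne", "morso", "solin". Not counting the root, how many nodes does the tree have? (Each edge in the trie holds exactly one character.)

93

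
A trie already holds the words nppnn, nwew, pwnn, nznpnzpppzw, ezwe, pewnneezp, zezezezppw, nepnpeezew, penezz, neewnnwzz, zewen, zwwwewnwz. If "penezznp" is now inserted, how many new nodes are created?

2

Walking "penezznp" from the root, the first 6 characters ("penezz") follow existing edges; "n" is the first miss.
Each of the 2 remaining characters creates one node.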